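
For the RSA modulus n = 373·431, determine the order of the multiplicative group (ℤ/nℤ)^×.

159960

For distinct primes, φ(pq) = (p−1)(q−1) = 372 × 430 = 159960.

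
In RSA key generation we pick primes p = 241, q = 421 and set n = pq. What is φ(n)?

100800

φ(pq) = (p−1)(q−1) = 240 · 420 = 100800.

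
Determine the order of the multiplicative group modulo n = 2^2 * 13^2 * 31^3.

8994960

φ(20138716) = 20138716 · (1 − 1/2) · (1 − 1/13) · (1 − 1/31)
       = 20138716 · 360/806 = 8994960.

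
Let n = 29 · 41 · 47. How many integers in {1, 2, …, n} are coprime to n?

51520

φ(55883) = 55883 · (1 − 1/29) · (1 − 1/41) · (1 − 1/47)
       = 55883 · 51520/55883 = 51520.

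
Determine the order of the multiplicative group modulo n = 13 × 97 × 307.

φ(13) = 13 − 1 = 12.
φ(97) = 97 − 1 = 96.
φ(307) = 307 − 1 = 306.
Since φ is multiplicative, φ(387127) = 12 · 96 · 306 = 352512.

352512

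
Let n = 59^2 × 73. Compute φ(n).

φ(59^2) = 59^2 − 59^1 = 3481 − 59 = 3422.
φ(73) = 73 − 1 = 72.
φ(254113) = 3422 × 72 = 246384.

246384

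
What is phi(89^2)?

φ(89^2) = 89^1·(89−1) = 89·88 = 7832.

7832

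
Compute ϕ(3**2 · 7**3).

φ(3087) = 3087 · (1 − 1/3) · (1 − 1/7)
       = 3087 · 12/21 = 1764.

1764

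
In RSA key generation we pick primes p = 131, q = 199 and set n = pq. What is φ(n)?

25740

φ(pq) = (p−1)(q−1) = 130 · 198 = 25740.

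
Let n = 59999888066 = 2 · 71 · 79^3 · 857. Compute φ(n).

29168936160

φ(2) = 2 − 1 = 1.
φ(71) = 71 − 1 = 70.
φ(79^3) = 79^2·(79−1) = 6241·78 = 486798.
φ(857) = 857 − 1 = 856.
Multiply: 1 · 70 · 486798 · 856 = 29168936160.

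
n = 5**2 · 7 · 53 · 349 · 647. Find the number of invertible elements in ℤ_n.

φ(5^2) = 5^2 − 5^1 = 25 − 5 = 20.
φ(7) = 7 − 1 = 6.
φ(53) = 53 − 1 = 52.
φ(349) = 349 − 1 = 348.
φ(647) = 647 − 1 = 646.
Since φ is multiplicative, φ(2094322825) = 20 · 6 · 52 · 348 · 646 = 1402801920.

1402801920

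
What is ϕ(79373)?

59136

Factor 79373: 79373 = 7 · 17 · 23 · 29.
φ(79373) = 79373 · (1 − 1/7) · (1 − 1/17) · (1 − 1/23) · (1 − 1/29)
       = 79373 · 59136/79373 = 59136.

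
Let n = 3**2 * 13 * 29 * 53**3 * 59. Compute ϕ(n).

17079439104

φ(29803239999) = 29803239999 · (1 − 1/3) · (1 − 1/13) · (1 − 1/29) · (1 − 1/53) · (1 − 1/59)
       = 29803239999 · 2026752/3536637 = 17079439104.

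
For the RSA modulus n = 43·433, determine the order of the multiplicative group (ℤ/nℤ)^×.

φ(n) = (p − 1)(q − 1) = (43−1)(433−1) = 42·432 = 18144.

18144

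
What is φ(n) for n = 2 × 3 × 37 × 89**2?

563904

φ(2) = 2 − 1 = 1.
φ(3) = 3 − 1 = 2.
φ(37) = 37 − 1 = 36.
φ(89^2) = 89^1·(89−1) = 89·88 = 7832.
φ(1758462) = 1 × 2 × 36 × 7832 = 563904.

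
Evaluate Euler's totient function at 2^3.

φ(2^3) = 2^2·(2−1) = 4·1 = 4.

4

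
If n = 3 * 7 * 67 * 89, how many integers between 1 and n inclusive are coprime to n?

φ(125223) = 125223 · (1 − 1/3) · (1 − 1/7) · (1 − 1/67) · (1 − 1/89)
       = 125223 · 69696/125223 = 69696.

69696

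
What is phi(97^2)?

9312

φ(9409) = 9409 · (1 − 1/97)
       = 9409 · 96/97 = 9312.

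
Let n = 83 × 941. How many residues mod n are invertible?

77080

φ(83) = 83 − 1 = 82.
φ(941) = 941 − 1 = 940.
Since φ is multiplicative, φ(78103) = 82 · 940 = 77080.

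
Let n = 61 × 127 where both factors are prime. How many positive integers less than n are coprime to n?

7560

For distinct primes, φ(pq) = (p−1)(q−1) = 60 × 126 = 7560.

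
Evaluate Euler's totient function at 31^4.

φ(31^4) = 31^3·(31−1) = 29791·30 = 893730.

893730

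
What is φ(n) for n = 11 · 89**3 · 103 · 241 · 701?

119446145280000

φ(11) = 11 − 1 = 10.
φ(89^3) = 89^3 − 89^2 = 704969 − 7921 = 697048.
φ(103) = 103 − 1 = 102.
φ(241) = 241 − 1 = 240.
φ(701) = 701 − 1 = 700.
Since φ is multiplicative, φ(134938224150257) = 10 · 697048 · 102 · 240 · 700 = 119446145280000.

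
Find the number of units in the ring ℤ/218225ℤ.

141120

Factor 218225: 218225 = 5^2 · 7 · 29 · 43.
φ(218225) = 218225 · (1 − 1/5) · (1 − 1/7) · (1 − 1/29) · (1 − 1/43)
       = 218225 · 28224/43645 = 141120.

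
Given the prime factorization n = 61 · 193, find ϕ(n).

11520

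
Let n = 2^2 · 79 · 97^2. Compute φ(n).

1452672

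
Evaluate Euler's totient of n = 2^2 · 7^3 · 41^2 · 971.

φ(2^2) = 2^2 − 2^1 = 4 − 2 = 2.
φ(7^3) = 7^2·(7−1) = 49·6 = 294.
φ(41^2) = 41^2 − 41^1 = 1681 − 41 = 1640.
φ(971) = 971 − 1 = 970.
Since φ is multiplicative, φ(2239448372) = 2 · 294 · 1640 · 970 = 935390400.

935390400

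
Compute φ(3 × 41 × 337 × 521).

13977600

φ(21595971) = 21595971 · (1 − 1/3) · (1 − 1/41) · (1 − 1/337) · (1 − 1/521)
       = 21595971 · 13977600/21595971 = 13977600.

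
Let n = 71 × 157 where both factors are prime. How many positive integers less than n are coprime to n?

10920

φ(11147) = 11147 · (1 − 1/71) · (1 − 1/157)
       = 11147 · 10920/11147 = 10920.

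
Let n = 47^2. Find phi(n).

2162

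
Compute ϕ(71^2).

4970

φ(71^2) = 71^2 − 71^1 = 5041 − 71 = 4970.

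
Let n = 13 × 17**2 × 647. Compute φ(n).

2108544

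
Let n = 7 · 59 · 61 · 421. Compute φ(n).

8769600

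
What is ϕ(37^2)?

φ(37^2) = 37^2 − 37^1 = 1369 − 37 = 1332.

1332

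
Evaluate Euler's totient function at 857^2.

733592

φ(734449) = 734449 · (1 − 1/857)
       = 734449 · 856/857 = 733592.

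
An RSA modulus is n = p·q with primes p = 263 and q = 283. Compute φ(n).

73884

φ(n) = (p − 1)(q − 1) = (263−1)(283−1) = 262·282 = 73884.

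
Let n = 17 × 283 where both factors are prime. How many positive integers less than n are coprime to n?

4512

φ(pq) = (p−1)(q−1) = 16 · 282 = 4512.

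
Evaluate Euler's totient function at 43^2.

φ(43^2) = 43^2 − 43^1 = 1849 − 43 = 1806.

1806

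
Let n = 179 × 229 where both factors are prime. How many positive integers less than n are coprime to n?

40584

φ(40991) = 40991 · (1 − 1/179) · (1 − 1/229)
       = 40991 · 40584/40991 = 40584.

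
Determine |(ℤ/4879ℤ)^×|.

3840

First factor: 4879 = 7 × 17 × 41.
φ(7) = 7 − 1 = 6.
φ(17) = 17 − 1 = 16.
φ(41) = 41 − 1 = 40.
φ(4879) = 6 × 16 × 40 = 3840.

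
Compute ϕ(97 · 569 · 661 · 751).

26991360000

φ(27398412323) = 27398412323 · (1 − 1/97) · (1 − 1/569) · (1 − 1/661) · (1 − 1/751)
       = 27398412323 · 26991360000/27398412323 = 26991360000.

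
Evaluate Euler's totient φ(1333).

First factor: 1333 = 31 * 43.
φ(31) = 31 − 1 = 30.
φ(43) = 43 − 1 = 42.
Multiply: 30 · 42 = 1260.

1260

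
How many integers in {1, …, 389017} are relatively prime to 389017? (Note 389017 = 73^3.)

383688

φ(73^3) = 73^3 − 73^2 = 389017 − 5329 = 383688.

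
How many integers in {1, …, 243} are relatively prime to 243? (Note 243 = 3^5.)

162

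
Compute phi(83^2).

6806

φ(83^2) = 83^2 − 83^1 = 6889 − 83 = 6806.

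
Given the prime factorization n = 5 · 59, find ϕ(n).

φ(5) = 5 − 1 = 4.
φ(59) = 59 − 1 = 58.
φ(295) = 4 × 58 = 232.

232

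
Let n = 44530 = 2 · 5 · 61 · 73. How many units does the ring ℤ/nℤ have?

17280

φ(44530) = 44530 · (1 − 1/2) · (1 − 1/5) · (1 − 1/61) · (1 − 1/73)
       = 44530 · 17280/44530 = 17280.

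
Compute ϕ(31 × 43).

φ(31) = 31 − 1 = 30.
φ(43) = 43 − 1 = 42.
Since φ is multiplicative, φ(1333) = 30 · 42 = 1260.

1260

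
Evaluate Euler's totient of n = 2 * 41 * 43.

1680

φ(3526) = 3526 · (1 − 1/2) · (1 − 1/41) · (1 − 1/43)
       = 3526 · 1680/3526 = 1680.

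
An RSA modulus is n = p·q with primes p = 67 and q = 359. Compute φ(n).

23628

φ(67) = 67 − 1 = 66.
φ(359) = 359 − 1 = 358.
φ(24053) = 66 × 358 = 23628.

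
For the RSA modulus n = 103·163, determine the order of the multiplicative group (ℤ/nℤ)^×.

16524

For distinct primes, φ(pq) = (p−1)(q−1) = 102 × 162 = 16524.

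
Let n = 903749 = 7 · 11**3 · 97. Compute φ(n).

φ(7) = 7 − 1 = 6.
φ(11^3) = 11^2·(11−1) = 121·10 = 1210.
φ(97) = 97 − 1 = 96.
Since φ is multiplicative, φ(903749) = 6 · 1210 · 96 = 696960.

696960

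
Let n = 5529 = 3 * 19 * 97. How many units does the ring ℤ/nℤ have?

3456

φ(5529) = 5529 · (1 − 1/3) · (1 − 1/19) · (1 − 1/97)
       = 5529 · 3456/5529 = 3456.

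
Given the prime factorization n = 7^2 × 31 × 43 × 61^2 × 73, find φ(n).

φ(7^2) = 7^1·(7−1) = 7·6 = 42.
φ(31) = 31 − 1 = 30.
φ(43) = 43 − 1 = 42.
φ(61^2) = 61^2 − 61^1 = 3721 − 61 = 3660.
φ(73) = 73 − 1 = 72.
φ(17742252661) = 42 × 30 × 42 × 3660 × 72 = 13945478400.

13945478400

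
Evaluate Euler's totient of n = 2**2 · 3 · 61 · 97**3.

φ(668076636) = 668076636 · (1 − 1/2) · (1 − 1/3) · (1 − 1/61) · (1 − 1/97)
       = 668076636 · 11520/35502 = 216783360.

216783360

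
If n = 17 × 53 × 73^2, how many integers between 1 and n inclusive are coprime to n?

4372992

φ(17) = 17 − 1 = 16.
φ(53) = 53 − 1 = 52.
φ(73^2) = 73^1·(73−1) = 73·72 = 5256.
Multiply: 16 · 52 · 5256 = 4372992.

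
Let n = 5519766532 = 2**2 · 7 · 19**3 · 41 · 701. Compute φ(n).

2183328000

φ(2^2) = 2^2 − 2^1 = 4 − 2 = 2.
φ(7) = 7 − 1 = 6.
φ(19^3) = 19^2·(19−1) = 361·18 = 6498.
φ(41) = 41 − 1 = 40.
φ(701) = 701 − 1 = 700.
φ(5519766532) = 2 × 6 × 6498 × 40 × 700 = 2183328000.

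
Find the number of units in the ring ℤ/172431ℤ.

88704

Factor 172431: 172431 = 3^2 · 7^2 · 17 · 23.
φ(172431) = 172431 · (1 − 1/3) · (1 − 1/7) · (1 − 1/17) · (1 − 1/23)
       = 172431 · 4224/8211 = 88704.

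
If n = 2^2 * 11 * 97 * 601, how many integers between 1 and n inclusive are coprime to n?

φ(2565068) = 2565068 · (1 − 1/2) · (1 − 1/11) · (1 − 1/97) · (1 − 1/601)
       = 2565068 · 576000/1282534 = 1152000.

1152000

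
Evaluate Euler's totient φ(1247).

Prime factorization: 1247 = 29 × 43.
φ(29) = 29 − 1 = 28.
φ(43) = 43 − 1 = 42.
φ(1247) = 28 × 42 = 1176.

1176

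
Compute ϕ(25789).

25789 = 17 * 37 * 41.
φ(17) = 17 − 1 = 16.
φ(37) = 37 − 1 = 36.
φ(41) = 41 − 1 = 40.
Multiply: 16 · 36 · 40 = 23040.

23040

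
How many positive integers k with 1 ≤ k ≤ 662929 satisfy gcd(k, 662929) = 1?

Prime factorization: 662929 = 19 * 23 * 37 * 41.
φ(19) = 19 − 1 = 18.
φ(23) = 23 − 1 = 22.
φ(37) = 37 − 1 = 36.
φ(41) = 41 − 1 = 40.
Since φ is multiplicative, φ(662929) = 18 · 22 · 36 · 40 = 570240.

570240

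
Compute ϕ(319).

280

First factor: 319 = 11 · 29.
φ(11) = 11 − 1 = 10.
φ(29) = 29 − 1 = 28.
Multiply: 10 · 28 = 280.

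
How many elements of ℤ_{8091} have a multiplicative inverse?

5040

8091 = 3^2 · 29 · 31.
φ(8091) = 8091 · (1 − 1/3) · (1 − 1/29) · (1 − 1/31)
       = 8091 · 1680/2697 = 5040.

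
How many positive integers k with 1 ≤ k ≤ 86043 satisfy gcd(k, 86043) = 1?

First factor: 86043 = 3 · 23 · 29 · 43.
φ(86043) = 86043 · (1 − 1/3) · (1 − 1/23) · (1 − 1/29) · (1 − 1/43)
       = 86043 · 51744/86043 = 51744.

51744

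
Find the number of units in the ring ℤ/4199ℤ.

Factor 4199: 4199 = 13 · 17 · 19.
φ(13) = 13 − 1 = 12.
φ(17) = 17 − 1 = 16.
φ(19) = 19 − 1 = 18.
φ(4199) = 12 × 16 × 18 = 3456.

3456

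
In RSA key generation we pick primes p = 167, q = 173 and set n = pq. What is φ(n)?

φ(pq) = (p−1)(q−1) = 166 · 172 = 28552.

28552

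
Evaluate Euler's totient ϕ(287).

Factor 287: 287 = 7 * 41.
φ(287) = 287 · (1 − 1/7) · (1 − 1/41)
       = 287 · 240/287 = 240.

240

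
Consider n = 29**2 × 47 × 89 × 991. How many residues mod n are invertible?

φ(29^2) = 29^1·(29−1) = 29·28 = 812.
φ(47) = 47 − 1 = 46.
φ(89) = 89 − 1 = 88.
φ(991) = 991 − 1 = 990.
Since φ is multiplicative, φ(3486241873) = 812 · 46 · 88 · 990 = 3254106240.

3254106240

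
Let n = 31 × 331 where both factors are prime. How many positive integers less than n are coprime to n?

9900

For distinct primes, φ(pq) = (p−1)(q−1) = 30 × 330 = 9900.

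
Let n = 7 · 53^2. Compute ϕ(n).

φ(19663) = 19663 · (1 − 1/7) · (1 − 1/53)
       = 19663 · 312/371 = 16536.

16536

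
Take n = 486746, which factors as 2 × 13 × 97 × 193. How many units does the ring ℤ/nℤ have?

221184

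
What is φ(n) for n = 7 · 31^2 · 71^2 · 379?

φ(7) = 7 − 1 = 6.
φ(31^2) = 31^1·(31−1) = 31·30 = 930.
φ(71^2) = 71^1·(71−1) = 71·70 = 4970.
φ(379) = 379 − 1 = 378.
Multiply: 6 · 930 · 4970 · 378 = 10482922800.

10482922800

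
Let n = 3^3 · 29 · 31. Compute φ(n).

15120

φ(3^3) = 3^3 − 3^2 = 27 − 9 = 18.
φ(29) = 29 − 1 = 28.
φ(31) = 31 − 1 = 30.
Multiply: 18 · 28 · 30 = 15120.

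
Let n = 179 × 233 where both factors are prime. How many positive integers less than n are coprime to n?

41296

For distinct primes, φ(pq) = (p−1)(q−1) = 178 × 232 = 41296.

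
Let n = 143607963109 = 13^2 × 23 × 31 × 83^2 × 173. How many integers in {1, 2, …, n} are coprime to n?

120528270720

φ(143607963109) = 143607963109 · (1 − 1/13) · (1 − 1/23) · (1 − 1/31) · (1 − 1/83) · (1 − 1/173)
       = 143607963109 · 111703680/133093571 = 120528270720.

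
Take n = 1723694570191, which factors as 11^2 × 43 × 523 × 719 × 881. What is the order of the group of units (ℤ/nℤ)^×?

φ(1723694570191) = 1723694570191 · (1 − 1/11) · (1 − 1/43) · (1 − 1/523) · (1 − 1/719) · (1 − 1/881)
       = 1723694570191 · 138524601600/156699506381 = 1523770617600.

1523770617600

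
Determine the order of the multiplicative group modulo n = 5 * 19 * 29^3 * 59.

φ(136700345) = 136700345 · (1 − 1/5) · (1 − 1/19) · (1 − 1/29) · (1 − 1/59)
       = 136700345 · 116928/162545 = 98336448.

98336448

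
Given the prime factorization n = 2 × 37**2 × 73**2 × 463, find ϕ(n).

3234458304

φ(2) = 2 − 1 = 1.
φ(37^2) = 37^2 − 37^1 = 1369 − 37 = 1332.
φ(73^2) = 73^2 − 73^1 = 5329 − 73 = 5256.
φ(463) = 463 − 1 = 462.
φ(6755541326) = 1 × 1332 × 5256 × 462 = 3234458304.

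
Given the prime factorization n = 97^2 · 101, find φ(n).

931200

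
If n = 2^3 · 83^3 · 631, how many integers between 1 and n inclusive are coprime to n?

1423542960

φ(2^3) = 2^2·(2−1) = 4·1 = 4.
φ(83^3) = 83^3 − 83^2 = 571787 − 6889 = 564898.
φ(631) = 631 − 1 = 630.
φ(2886380776) = 4 × 564898 × 630 = 1423542960.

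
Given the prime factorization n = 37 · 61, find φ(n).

φ(37) = 37 − 1 = 36.
φ(61) = 61 − 1 = 60.
Multiply: 36 · 60 = 2160.

2160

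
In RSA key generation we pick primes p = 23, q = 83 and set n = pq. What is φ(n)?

1804

φ(pq) = (p−1)(q−1) = 22 · 82 = 1804.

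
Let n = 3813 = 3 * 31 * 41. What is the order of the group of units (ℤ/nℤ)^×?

φ(3813) = 3813 · (1 − 1/3) · (1 − 1/31) · (1 − 1/41)
       = 3813 · 2400/3813 = 2400.

2400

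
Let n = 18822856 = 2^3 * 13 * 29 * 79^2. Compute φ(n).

φ(18822856) = 18822856 · (1 − 1/2) · (1 − 1/13) · (1 − 1/29) · (1 − 1/79)
       = 18822856 · 26208/59566 = 8281728.

8281728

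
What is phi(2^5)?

φ(2^5) = 2^4·(2−1) = 16·1 = 16.

16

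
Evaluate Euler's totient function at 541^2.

φ(292681) = 292681 · (1 − 1/541)
       = 292681 · 540/541 = 292140.

292140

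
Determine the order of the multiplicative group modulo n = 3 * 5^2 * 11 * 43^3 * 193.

5964134400

φ(12659502075) = 12659502075 · (1 − 1/3) · (1 − 1/5) · (1 − 1/11) · (1 − 1/43) · (1 − 1/193)
       = 12659502075 · 645120/1369335 = 5964134400.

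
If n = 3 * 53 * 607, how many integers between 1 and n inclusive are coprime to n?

φ(96513) = 96513 · (1 − 1/3) · (1 − 1/53) · (1 − 1/607)
       = 96513 · 63024/96513 = 63024.

63024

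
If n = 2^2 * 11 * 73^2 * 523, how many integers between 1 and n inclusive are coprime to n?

54872640

φ(122630948) = 122630948 · (1 − 1/2) · (1 − 1/11) · (1 − 1/73) · (1 − 1/523)
       = 122630948 · 375840/839938 = 54872640.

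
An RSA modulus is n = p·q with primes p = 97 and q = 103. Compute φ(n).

9792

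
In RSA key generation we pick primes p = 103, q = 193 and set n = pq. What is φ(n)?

19584

φ(n) = (p − 1)(q − 1) = (103−1)(193−1) = 102·192 = 19584.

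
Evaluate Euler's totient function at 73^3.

383688

φ(73^3) = 73^2·(73−1) = 5329·72 = 383688.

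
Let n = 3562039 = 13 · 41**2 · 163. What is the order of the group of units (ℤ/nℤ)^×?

3188160

φ(3562039) = 3562039 · (1 − 1/13) · (1 − 1/41) · (1 − 1/163)
       = 3562039 · 77760/86879 = 3188160.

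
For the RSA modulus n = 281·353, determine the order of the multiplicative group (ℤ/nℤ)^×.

98560

φ(pq) = (p−1)(q−1) = 280 · 352 = 98560.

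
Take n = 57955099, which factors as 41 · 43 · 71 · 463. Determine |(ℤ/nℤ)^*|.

φ(57955099) = 57955099 · (1 − 1/41) · (1 − 1/43) · (1 − 1/71) · (1 − 1/463)
       = 57955099 · 54331200/57955099 = 54331200.

54331200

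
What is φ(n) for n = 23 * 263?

5764

φ(23) = 23 − 1 = 22.
φ(263) = 263 − 1 = 262.
Since φ is multiplicative, φ(6049) = 22 · 262 = 5764.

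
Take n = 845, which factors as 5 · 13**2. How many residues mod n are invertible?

φ(845) = 845 · (1 − 1/5) · (1 − 1/13)
       = 845 · 48/65 = 624.

624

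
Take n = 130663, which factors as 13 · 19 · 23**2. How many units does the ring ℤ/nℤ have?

109296

φ(13) = 13 − 1 = 12.
φ(19) = 19 − 1 = 18.
φ(23^2) = 23^2 − 23^1 = 529 − 23 = 506.
Multiply: 12 · 18 · 506 = 109296.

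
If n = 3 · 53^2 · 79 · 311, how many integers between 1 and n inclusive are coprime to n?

133280160

φ(207042963) = 207042963 · (1 − 1/3) · (1 − 1/53) · (1 − 1/79) · (1 − 1/311)
       = 207042963 · 2514720/3906471 = 133280160.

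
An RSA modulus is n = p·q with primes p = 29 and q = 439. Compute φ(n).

φ(12731) = 12731 · (1 − 1/29) · (1 − 1/439)
       = 12731 · 12264/12731 = 12264.

12264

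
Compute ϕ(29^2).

812

φ(29^2) = 29^1·(29−1) = 29·28 = 812.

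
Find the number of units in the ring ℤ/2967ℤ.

Prime factorization: 2967 = 3 × 23 × 43.
φ(3) = 3 − 1 = 2.
φ(23) = 23 − 1 = 22.
φ(43) = 43 − 1 = 42.
φ(2967) = 2 × 22 × 42 = 1848.

1848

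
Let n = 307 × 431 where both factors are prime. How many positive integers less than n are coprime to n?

131580

For distinct primes, φ(pq) = (p−1)(q−1) = 306 × 430 = 131580.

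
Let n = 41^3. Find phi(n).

φ(68921) = 68921 · (1 − 1/41)
       = 68921 · 40/41 = 67240.

67240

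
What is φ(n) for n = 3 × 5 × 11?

φ(3) = 3 − 1 = 2.
φ(5) = 5 − 1 = 4.
φ(11) = 11 − 1 = 10.
Multiply: 2 · 4 · 10 = 80.

80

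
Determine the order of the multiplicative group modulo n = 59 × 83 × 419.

φ(59) = 59 − 1 = 58.
φ(83) = 83 − 1 = 82.
φ(419) = 419 − 1 = 418.
φ(2051843) = 58 × 82 × 418 = 1988008.

1988008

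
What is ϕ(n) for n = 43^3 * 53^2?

φ(43^3) = 43^3 − 43^2 = 79507 − 1849 = 77658.
φ(53^2) = 53^2 − 53^1 = 2809 − 53 = 2756.
Multiply: 77658 · 2756 = 214025448.

214025448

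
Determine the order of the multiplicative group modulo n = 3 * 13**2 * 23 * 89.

604032

φ(3) = 3 − 1 = 2.
φ(13^2) = 13^1·(13−1) = 13·12 = 156.
φ(23) = 23 − 1 = 22.
φ(89) = 89 − 1 = 88.
Multiply: 2 · 156 · 22 · 88 = 604032.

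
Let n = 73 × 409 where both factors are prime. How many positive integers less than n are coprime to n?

φ(73) = 73 − 1 = 72.
φ(409) = 409 − 1 = 408.
Since φ is multiplicative, φ(29857) = 72 · 408 = 29376.

29376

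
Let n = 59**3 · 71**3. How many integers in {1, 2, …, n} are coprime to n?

φ(59^3) = 59^2·(59−1) = 3481·58 = 201898.
φ(71^3) = 71^3 − 71^2 = 357911 − 5041 = 352870.
Multiply: 201898 · 352870 = 71243747260.

71243747260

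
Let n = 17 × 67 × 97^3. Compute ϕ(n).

φ(17) = 17 − 1 = 16.
φ(67) = 67 − 1 = 66.
φ(97^3) = 97^2·(97−1) = 9409·96 = 903264.
Since φ is multiplicative, φ(1039534547) = 16 · 66 · 903264 = 953846784.

953846784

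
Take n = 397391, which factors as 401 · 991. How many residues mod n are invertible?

396000

φ(401) = 401 − 1 = 400.
φ(991) = 991 − 1 = 990.
φ(397391) = 400 × 990 = 396000.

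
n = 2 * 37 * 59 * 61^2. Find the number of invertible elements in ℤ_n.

7642080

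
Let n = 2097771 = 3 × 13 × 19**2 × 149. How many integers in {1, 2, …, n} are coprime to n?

1214784

φ(2097771) = 2097771 · (1 − 1/3) · (1 − 1/13) · (1 − 1/19) · (1 − 1/149)
       = 2097771 · 63936/110409 = 1214784.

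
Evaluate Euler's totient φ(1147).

1080

First factor: 1147 = 31 × 37.
φ(1147) = 1147 · (1 − 1/31) · (1 − 1/37)
       = 1147 · 1080/1147 = 1080.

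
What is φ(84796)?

37632

Prime factorization: 84796 = 2**2 · 17 · 29 · 43.
φ(84796) = 84796 · (1 − 1/2) · (1 − 1/17) · (1 − 1/29) · (1 − 1/43)
       = 84796 · 18816/42398 = 37632.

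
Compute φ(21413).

16632

First factor: 21413 = 7^2 × 19 × 23.
φ(7^2) = 7^1·(7−1) = 7·6 = 42.
φ(19) = 19 − 1 = 18.
φ(23) = 23 − 1 = 22.
Since φ is multiplicative, φ(21413) = 42 · 18 · 22 = 16632.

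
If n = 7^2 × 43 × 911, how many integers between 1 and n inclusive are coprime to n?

φ(7^2) = 7^1·(7−1) = 7·6 = 42.
φ(43) = 43 − 1 = 42.
φ(911) = 911 − 1 = 910.
Since φ is multiplicative, φ(1919477) = 42 · 42 · 910 = 1605240.

1605240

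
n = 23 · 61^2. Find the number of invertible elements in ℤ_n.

80520

φ(85583) = 85583 · (1 − 1/23) · (1 − 1/61)
       = 85583 · 1320/1403 = 80520.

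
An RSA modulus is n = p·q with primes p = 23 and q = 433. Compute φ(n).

φ(23) = 23 − 1 = 22.
φ(433) = 433 − 1 = 432.
φ(9959) = 22 × 432 = 9504.

9504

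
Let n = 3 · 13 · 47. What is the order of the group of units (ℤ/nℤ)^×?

φ(1833) = 1833 · (1 − 1/3) · (1 − 1/13) · (1 − 1/47)
       = 1833 · 1104/1833 = 1104.

1104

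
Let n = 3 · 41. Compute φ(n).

φ(123) = 123 · (1 − 1/3) · (1 − 1/41)
       = 123 · 80/123 = 80.

80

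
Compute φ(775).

First factor: 775 = 5^2 * 31.
φ(5^2) = 5^1·(5−1) = 5·4 = 20.
φ(31) = 31 − 1 = 30.
φ(775) = 20 × 30 = 600.

600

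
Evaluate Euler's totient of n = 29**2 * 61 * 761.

37027200

φ(29^2) = 29^2 − 29^1 = 841 − 29 = 812.
φ(61) = 61 − 1 = 60.
φ(761) = 761 − 1 = 760.
φ(39040061) = 812 × 60 × 760 = 37027200.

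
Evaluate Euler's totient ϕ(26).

12

Factor 26: 26 = 2 × 13.
φ(26) = 26 · (1 − 1/2) · (1 − 1/13)
       = 26 · 12/26 = 12.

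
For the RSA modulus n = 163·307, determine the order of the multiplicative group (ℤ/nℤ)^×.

49572

φ(50041) = 50041 · (1 − 1/163) · (1 − 1/307)
       = 50041 · 49572/50041 = 49572.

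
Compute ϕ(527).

Prime factorization: 527 = 17 · 31.
φ(17) = 17 − 1 = 16.
φ(31) = 31 − 1 = 30.
Since φ is multiplicative, φ(527) = 16 · 30 = 480.

480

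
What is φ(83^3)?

φ(83^3) = 83^2·(83−1) = 6889·82 = 564898.

564898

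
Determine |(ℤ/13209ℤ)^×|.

6912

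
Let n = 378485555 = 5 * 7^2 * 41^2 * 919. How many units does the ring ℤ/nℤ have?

252927360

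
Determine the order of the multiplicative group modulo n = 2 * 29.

28

φ(2) = 2 − 1 = 1.
φ(29) = 29 − 1 = 28.
φ(58) = 1 × 28 = 28.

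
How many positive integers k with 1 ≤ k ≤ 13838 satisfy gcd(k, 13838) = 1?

13838 = 2 × 11 × 17 × 37.
φ(2) = 2 − 1 = 1.
φ(11) = 11 − 1 = 10.
φ(17) = 17 − 1 = 16.
φ(37) = 37 − 1 = 36.
Since φ is multiplicative, φ(13838) = 1 · 10 · 16 · 36 = 5760.

5760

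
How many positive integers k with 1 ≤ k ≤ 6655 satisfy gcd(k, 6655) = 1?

4840

6655 = 5 × 11^3.
φ(6655) = 6655 · (1 − 1/5) · (1 − 1/11)
       = 6655 · 40/55 = 4840.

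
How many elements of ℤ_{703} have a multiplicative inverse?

648

Prime factorization: 703 = 19 · 37.
φ(19) = 19 − 1 = 18.
φ(37) = 37 − 1 = 36.
Since φ is multiplicative, φ(703) = 18 · 36 = 648.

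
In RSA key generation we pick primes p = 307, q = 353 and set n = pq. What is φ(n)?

107712

φ(pq) = (p−1)(q−1) = 306 · 352 = 107712.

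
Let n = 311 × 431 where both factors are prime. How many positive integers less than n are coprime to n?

133300

φ(311) = 311 − 1 = 310.
φ(431) = 431 − 1 = 430.
Multiply: 310 · 430 = 133300.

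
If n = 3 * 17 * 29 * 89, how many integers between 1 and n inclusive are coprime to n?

φ(3) = 3 − 1 = 2.
φ(17) = 17 − 1 = 16.
φ(29) = 29 − 1 = 28.
φ(89) = 89 − 1 = 88.
Since φ is multiplicative, φ(131631) = 2 · 16 · 28 · 88 = 78848.

78848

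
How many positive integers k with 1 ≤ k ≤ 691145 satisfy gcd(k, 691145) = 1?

First factor: 691145 = 5 · 7**3 · 13 · 31.
φ(691145) = 691145 · (1 − 1/5) · (1 − 1/7) · (1 − 1/13) · (1 − 1/31)
       = 691145 · 8640/14105 = 423360.

423360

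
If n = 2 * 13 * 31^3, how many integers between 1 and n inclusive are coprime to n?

φ(2) = 2 − 1 = 1.
φ(13) = 13 − 1 = 12.
φ(31^3) = 31^3 − 31^2 = 29791 − 961 = 28830.
Since φ is multiplicative, φ(774566) = 1 · 12 · 28830 = 345960.

345960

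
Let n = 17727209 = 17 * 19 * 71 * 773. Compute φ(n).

φ(17727209) = 17727209 · (1 − 1/17) · (1 − 1/19) · (1 − 1/71) · (1 − 1/773)
       = 17727209 · 15563520/17727209 = 15563520.

15563520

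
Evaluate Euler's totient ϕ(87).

56

First factor: 87 = 3 · 29.
φ(3) = 3 − 1 = 2.
φ(29) = 29 − 1 = 28.
Since φ is multiplicative, φ(87) = 2 · 28 = 56.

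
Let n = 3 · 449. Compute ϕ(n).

896

φ(3) = 3 − 1 = 2.
φ(449) = 449 − 1 = 448.
φ(1347) = 2 × 448 = 896.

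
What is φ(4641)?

4641 = 3 · 7 · 13 · 17.
φ(4641) = 4641 · (1 − 1/3) · (1 − 1/7) · (1 − 1/13) · (1 − 1/17)
       = 4641 · 2304/4641 = 2304.

2304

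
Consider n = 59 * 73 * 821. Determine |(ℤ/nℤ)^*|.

3424320

φ(3536047) = 3536047 · (1 − 1/59) · (1 − 1/73) · (1 − 1/821)
       = 3536047 · 3424320/3536047 = 3424320.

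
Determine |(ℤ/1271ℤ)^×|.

Factor 1271: 1271 = 31 · 41.
φ(31) = 31 − 1 = 30.
φ(41) = 41 − 1 = 40.
φ(1271) = 30 × 40 = 1200.

1200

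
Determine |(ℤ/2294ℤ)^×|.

1080

Factor 2294: 2294 = 2 * 31 * 37.
φ(2) = 2 − 1 = 1.
φ(31) = 31 − 1 = 30.
φ(37) = 37 − 1 = 36.
φ(2294) = 1 × 30 × 36 = 1080.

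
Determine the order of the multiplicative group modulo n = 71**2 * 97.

477120

φ(71^2) = 71^1·(71−1) = 71·70 = 4970.
φ(97) = 97 − 1 = 96.
Multiply: 4970 · 96 = 477120.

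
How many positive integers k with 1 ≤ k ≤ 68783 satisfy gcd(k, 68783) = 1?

56160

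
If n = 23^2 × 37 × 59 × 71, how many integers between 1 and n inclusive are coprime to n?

φ(81991297) = 81991297 · (1 − 1/23) · (1 − 1/37) · (1 − 1/59) · (1 − 1/71)
       = 81991297 · 3215520/3564839 = 73956960.

73956960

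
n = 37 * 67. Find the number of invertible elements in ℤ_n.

φ(2479) = 2479 · (1 − 1/37) · (1 − 1/67)
       = 2479 · 2376/2479 = 2376.

2376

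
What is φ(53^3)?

φ(53^3) = 53^2·(53−1) = 2809·52 = 146068.

146068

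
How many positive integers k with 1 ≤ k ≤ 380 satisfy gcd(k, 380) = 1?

First factor: 380 = 2^2 · 5 · 19.
φ(2^2) = 2^2 − 2^1 = 4 − 2 = 2.
φ(5) = 5 − 1 = 4.
φ(19) = 19 − 1 = 18.
Multiply: 2 · 4 · 18 = 144.

144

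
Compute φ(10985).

8112

Factor 10985: 10985 = 5 · 13**3.
φ(10985) = 10985 · (1 − 1/5) · (1 − 1/13)
       = 10985 · 48/65 = 8112.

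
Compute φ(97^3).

903264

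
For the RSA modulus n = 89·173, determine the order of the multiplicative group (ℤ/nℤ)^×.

15136

φ(pq) = (p−1)(q−1) = 88 · 172 = 15136.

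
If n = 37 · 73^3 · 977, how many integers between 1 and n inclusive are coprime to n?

φ(14062575533) = 14062575533 · (1 − 1/37) · (1 − 1/73) · (1 − 1/977)
       = 14062575533 · 2529792/2638877 = 13481261568.

13481261568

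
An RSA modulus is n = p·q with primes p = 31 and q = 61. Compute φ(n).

φ(31) = 31 − 1 = 30.
φ(61) = 61 − 1 = 60.
Multiply: 30 · 60 = 1800.

1800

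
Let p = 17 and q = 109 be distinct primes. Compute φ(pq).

φ(1853) = 1853 · (1 − 1/17) · (1 − 1/109)
       = 1853 · 1728/1853 = 1728.

1728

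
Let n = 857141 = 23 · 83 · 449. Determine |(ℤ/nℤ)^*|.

808192

φ(23) = 23 − 1 = 22.
φ(83) = 83 − 1 = 82.
φ(449) = 449 − 1 = 448.
φ(857141) = 22 × 82 × 448 = 808192.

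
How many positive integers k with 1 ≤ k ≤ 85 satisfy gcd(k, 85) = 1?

85 = 5 · 17.
φ(85) = 85 · (1 − 1/5) · (1 − 1/17)
       = 85 · 64/85 = 64.

64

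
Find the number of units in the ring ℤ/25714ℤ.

11088

Prime factorization: 25714 = 2 · 13 · 23 · 43.
φ(2) = 2 − 1 = 1.
φ(13) = 13 − 1 = 12.
φ(23) = 23 − 1 = 22.
φ(43) = 43 − 1 = 42.
Since φ is multiplicative, φ(25714) = 1 · 12 · 22 · 42 = 11088.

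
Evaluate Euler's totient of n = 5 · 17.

64

φ(5) = 5 − 1 = 4.
φ(17) = 17 − 1 = 16.
Since φ is multiplicative, φ(85) = 4 · 16 = 64.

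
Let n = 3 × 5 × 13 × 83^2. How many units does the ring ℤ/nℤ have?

φ(1343355) = 1343355 · (1 − 1/3) · (1 − 1/5) · (1 − 1/13) · (1 − 1/83)
       = 1343355 · 7872/16185 = 653376.

653376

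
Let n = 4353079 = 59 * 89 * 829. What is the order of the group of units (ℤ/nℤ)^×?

4226112

φ(4353079) = 4353079 · (1 − 1/59) · (1 − 1/89) · (1 − 1/829)
       = 4353079 · 4226112/4353079 = 4226112.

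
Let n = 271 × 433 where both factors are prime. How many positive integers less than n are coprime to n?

For distinct primes, φ(pq) = (p−1)(q−1) = 270 × 432 = 116640.

116640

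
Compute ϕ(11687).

Factor 11687: 11687 = 13 · 29 · 31.
φ(13) = 13 − 1 = 12.
φ(29) = 29 − 1 = 28.
φ(31) = 31 − 1 = 30.
Multiply: 12 · 28 · 30 = 10080.

10080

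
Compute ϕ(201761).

Prime factorization: 201761 = 7 * 19 * 37 * 41.
φ(201761) = 201761 · (1 − 1/7) · (1 − 1/19) · (1 − 1/37) · (1 − 1/41)
       = 201761 · 155520/201761 = 155520.

155520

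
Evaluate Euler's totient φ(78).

First factor: 78 = 2 · 3 · 13.
φ(78) = 78 · (1 − 1/2) · (1 − 1/3) · (1 − 1/13)
       = 78 · 24/78 = 24.

24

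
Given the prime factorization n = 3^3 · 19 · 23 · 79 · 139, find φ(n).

76725792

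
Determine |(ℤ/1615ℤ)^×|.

1152

Prime factorization: 1615 = 5 · 17 · 19.
φ(1615) = 1615 · (1 − 1/5) · (1 − 1/17) · (1 − 1/19)
       = 1615 · 1152/1615 = 1152.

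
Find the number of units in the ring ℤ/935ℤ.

Prime factorization: 935 = 5 · 11 · 17.
φ(935) = 935 · (1 − 1/5) · (1 − 1/11) · (1 − 1/17)
       = 935 · 640/935 = 640.

640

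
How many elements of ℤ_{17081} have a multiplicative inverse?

Prime factorization: 17081 = 19 × 29 × 31.
φ(17081) = 17081 · (1 − 1/19) · (1 − 1/29) · (1 − 1/31)
       = 17081 · 15120/17081 = 15120.

15120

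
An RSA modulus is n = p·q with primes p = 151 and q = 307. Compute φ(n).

φ(pq) = (p−1)(q−1) = 150 · 306 = 45900.

45900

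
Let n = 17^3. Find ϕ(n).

φ(4913) = 4913 · (1 − 1/17)
       = 4913 · 16/17 = 4624.

4624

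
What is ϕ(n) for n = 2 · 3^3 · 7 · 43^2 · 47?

8972208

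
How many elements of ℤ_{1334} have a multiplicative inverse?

First factor: 1334 = 2 × 23 × 29.
φ(2) = 2 − 1 = 1.
φ(23) = 23 − 1 = 22.
φ(29) = 29 − 1 = 28.
Multiply: 1 · 22 · 28 = 616.

616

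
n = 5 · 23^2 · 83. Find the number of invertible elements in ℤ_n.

165968

φ(5) = 5 − 1 = 4.
φ(23^2) = 23^1·(23−1) = 23·22 = 506.
φ(83) = 83 − 1 = 82.
Since φ is multiplicative, φ(219535) = 4 · 506 · 82 = 165968.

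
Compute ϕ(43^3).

77658

φ(79507) = 79507 · (1 − 1/43)
       = 79507 · 42/43 = 77658.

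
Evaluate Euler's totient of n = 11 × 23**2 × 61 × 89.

φ(31591351) = 31591351 · (1 − 1/11) · (1 − 1/23) · (1 − 1/61) · (1 − 1/89)
       = 31591351 · 1161600/1373537 = 26716800.

26716800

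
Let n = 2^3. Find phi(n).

φ(2^3) = 2^2·(2−1) = 4·1 = 4.

4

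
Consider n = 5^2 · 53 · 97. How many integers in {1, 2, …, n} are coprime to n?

99840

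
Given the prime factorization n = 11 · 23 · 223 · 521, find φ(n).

25396800

φ(11) = 11 − 1 = 10.
φ(23) = 23 − 1 = 22.
φ(223) = 223 − 1 = 222.
φ(521) = 521 − 1 = 520.
Since φ is multiplicative, φ(29394299) = 10 · 22 · 222 · 520 = 25396800.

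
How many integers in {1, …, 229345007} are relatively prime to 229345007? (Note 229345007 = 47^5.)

224465326

φ(47^5) = 47^4·(47−1) = 4879681·46 = 224465326.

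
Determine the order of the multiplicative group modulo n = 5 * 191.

760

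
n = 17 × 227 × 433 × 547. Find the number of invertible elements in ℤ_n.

φ(17) = 17 − 1 = 16.
φ(227) = 227 − 1 = 226.
φ(433) = 433 − 1 = 432.
φ(547) = 547 − 1 = 546.
φ(914008009) = 16 × 226 × 432 × 546 = 852913152.

852913152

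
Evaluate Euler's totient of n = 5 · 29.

112

φ(145) = 145 · (1 − 1/5) · (1 − 1/29)
       = 145 · 112/145 = 112.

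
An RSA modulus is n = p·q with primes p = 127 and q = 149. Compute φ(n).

18648

φ(127) = 127 − 1 = 126.
φ(149) = 149 − 1 = 148.
Since φ is multiplicative, φ(18923) = 126 · 148 = 18648.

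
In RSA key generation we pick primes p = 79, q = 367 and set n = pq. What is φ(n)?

For distinct primes, φ(pq) = (p−1)(q−1) = 78 × 366 = 28548.

28548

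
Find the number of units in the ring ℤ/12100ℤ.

4400

Factor 12100: 12100 = 2^2 * 5^2 * 11^2.
φ(2^2) = 2^1·(2−1) = 2·1 = 2.
φ(5^2) = 5^2 − 5^1 = 25 − 5 = 20.
φ(11^2) = 11^1·(11−1) = 11·10 = 110.
φ(12100) = 2 × 20 × 110 = 4400.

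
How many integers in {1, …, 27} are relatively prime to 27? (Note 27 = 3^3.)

φ(27) = 27 · (1 − 1/3)
       = 27 · 2/3 = 18.

18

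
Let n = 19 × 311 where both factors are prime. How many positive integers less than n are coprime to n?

For distinct primes, φ(pq) = (p−1)(q−1) = 18 × 310 = 5580.

5580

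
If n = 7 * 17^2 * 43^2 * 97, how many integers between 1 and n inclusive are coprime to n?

φ(362831119) = 362831119 · (1 − 1/7) · (1 − 1/17) · (1 − 1/43) · (1 − 1/97)
       = 362831119 · 387072/496349 = 282949632.

282949632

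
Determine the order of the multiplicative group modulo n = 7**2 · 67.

φ(7^2) = 7^2 − 7^1 = 49 − 7 = 42.
φ(67) = 67 − 1 = 66.
Since φ is multiplicative, φ(3283) = 42 · 66 = 2772.

2772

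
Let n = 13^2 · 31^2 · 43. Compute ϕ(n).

6093360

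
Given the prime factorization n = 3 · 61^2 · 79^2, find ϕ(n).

φ(69668283) = 69668283 · (1 − 1/3) · (1 − 1/61) · (1 − 1/79)
       = 69668283 · 9360/14457 = 45105840.

45105840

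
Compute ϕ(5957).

Factor 5957: 5957 = 7 · 23 · 37.
φ(7) = 7 − 1 = 6.
φ(23) = 23 − 1 = 22.
φ(37) = 37 − 1 = 36.
Multiply: 6 · 22 · 36 = 4752.

4752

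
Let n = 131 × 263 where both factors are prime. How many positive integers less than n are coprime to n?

34060

φ(34453) = 34453 · (1 − 1/131) · (1 − 1/263)
       = 34453 · 34060/34453 = 34060.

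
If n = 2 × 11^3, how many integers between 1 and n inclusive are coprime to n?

1210

φ(2) = 2 − 1 = 1.
φ(11^3) = 11^2·(11−1) = 121·10 = 1210.
Multiply: 1 · 1210 = 1210.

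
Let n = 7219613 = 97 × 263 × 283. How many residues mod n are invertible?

φ(97) = 97 − 1 = 96.
φ(263) = 263 − 1 = 262.
φ(283) = 283 − 1 = 282.
φ(7219613) = 96 × 262 × 282 = 7092864.

7092864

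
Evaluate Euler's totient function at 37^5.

φ(69343957) = 69343957 · (1 − 1/37)
       = 69343957 · 36/37 = 67469796.

67469796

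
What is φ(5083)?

4224

5083 = 13 * 17 * 23.
φ(5083) = 5083 · (1 − 1/13) · (1 − 1/17) · (1 − 1/23)
       = 5083 · 4224/5083 = 4224.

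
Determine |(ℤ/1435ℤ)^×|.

1435 = 5 × 7 × 41.
φ(1435) = 1435 · (1 − 1/5) · (1 − 1/7) · (1 − 1/41)
       = 1435 · 960/1435 = 960.

960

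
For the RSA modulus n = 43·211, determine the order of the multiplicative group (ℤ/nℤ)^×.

8820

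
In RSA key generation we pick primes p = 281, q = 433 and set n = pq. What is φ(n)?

120960

φ(121673) = 121673 · (1 − 1/281) · (1 − 1/433)
       = 121673 · 120960/121673 = 120960.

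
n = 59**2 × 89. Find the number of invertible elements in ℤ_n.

301136

φ(59^2) = 59^2 − 59^1 = 3481 − 59 = 3422.
φ(89) = 89 − 1 = 88.
φ(309809) = 3422 × 88 = 301136.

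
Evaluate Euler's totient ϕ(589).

Factor 589: 589 = 19 * 31.
φ(19) = 19 − 1 = 18.
φ(31) = 31 − 1 = 30.
Since φ is multiplicative, φ(589) = 18 · 30 = 540.

540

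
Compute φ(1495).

1056

Prime factorization: 1495 = 5 * 13 * 23.
φ(5) = 5 − 1 = 4.
φ(13) = 13 − 1 = 12.
φ(23) = 23 − 1 = 22.
Since φ is multiplicative, φ(1495) = 4 · 12 · 22 = 1056.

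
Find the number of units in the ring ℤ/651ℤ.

Prime factorization: 651 = 3 · 7 · 31.
φ(3) = 3 − 1 = 2.
φ(7) = 7 − 1 = 6.
φ(31) = 31 − 1 = 30.
Multiply: 2 · 6 · 30 = 360.

360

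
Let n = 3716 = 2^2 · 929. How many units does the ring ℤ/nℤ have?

1856

φ(2^2) = 2^1·(2−1) = 2·1 = 2.
φ(929) = 929 − 1 = 928.
φ(3716) = 2 × 928 = 1856.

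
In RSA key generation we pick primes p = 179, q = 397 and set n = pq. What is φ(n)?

φ(n) = (p − 1)(q − 1) = (179−1)(397−1) = 178·396 = 70488.

70488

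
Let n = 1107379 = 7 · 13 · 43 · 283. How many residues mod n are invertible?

φ(1107379) = 1107379 · (1 − 1/7) · (1 − 1/13) · (1 − 1/43) · (1 − 1/283)
       = 1107379 · 852768/1107379 = 852768.

852768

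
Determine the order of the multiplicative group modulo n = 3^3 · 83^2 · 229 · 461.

12848639040

φ(19636150707) = 19636150707 · (1 − 1/3) · (1 − 1/83) · (1 − 1/229) · (1 − 1/461)
       = 19636150707 · 17200320/26286681 = 12848639040.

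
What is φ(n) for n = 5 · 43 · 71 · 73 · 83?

φ(5) = 5 − 1 = 4.
φ(43) = 43 − 1 = 42.
φ(71) = 71 − 1 = 70.
φ(73) = 73 − 1 = 72.
φ(83) = 83 − 1 = 82.
Since φ is multiplicative, φ(92490635) = 4 · 42 · 70 · 72 · 82 = 69431040.

69431040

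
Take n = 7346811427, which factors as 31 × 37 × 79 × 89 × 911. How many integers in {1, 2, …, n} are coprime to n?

6745939200

φ(7346811427) = 7346811427 · (1 − 1/31) · (1 − 1/37) · (1 − 1/79) · (1 − 1/89) · (1 − 1/911)
       = 7346811427 · 6745939200/7346811427 = 6745939200.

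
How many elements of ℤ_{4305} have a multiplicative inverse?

1920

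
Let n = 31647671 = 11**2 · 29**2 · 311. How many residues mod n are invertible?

φ(31647671) = 31647671 · (1 − 1/11) · (1 − 1/29) · (1 − 1/311)
       = 31647671 · 86800/99209 = 27689200.

27689200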